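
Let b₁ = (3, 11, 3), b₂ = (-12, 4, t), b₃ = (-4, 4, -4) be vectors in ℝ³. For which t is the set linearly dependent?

t = -12

Dependence holds iff the 3×3 matrix [b₁ b₂ b₃] is singular.
Cofactor expansion gives det = -56*t - 672.
Setting this to zero gives t = -12.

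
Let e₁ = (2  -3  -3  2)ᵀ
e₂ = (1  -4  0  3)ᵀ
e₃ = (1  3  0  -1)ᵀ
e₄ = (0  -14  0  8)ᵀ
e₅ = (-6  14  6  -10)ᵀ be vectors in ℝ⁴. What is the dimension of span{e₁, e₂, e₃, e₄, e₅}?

Put the 4×5 matrix [e₁|e₂|e₃|e₄|e₅] into echelon form.
Exactly 3 pivots survive; hence the rank is 3.
(With 5 elements in a 4-dimensional space the rank is at most 4.)

dim = 3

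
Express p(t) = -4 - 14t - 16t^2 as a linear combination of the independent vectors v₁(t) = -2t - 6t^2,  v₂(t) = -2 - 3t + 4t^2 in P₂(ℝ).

Take coordinate vectors relative to {1, t, t^2}.
Set up the augmented matrix [v₁ | v₂ | p] and row-reduce.
Back-substitution yields (c₁, c₂) = (4, 2).

p = 4v₁ + 2v₂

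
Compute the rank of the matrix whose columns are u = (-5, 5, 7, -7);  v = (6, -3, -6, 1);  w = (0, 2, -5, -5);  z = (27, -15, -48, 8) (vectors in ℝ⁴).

3

Row-reduce the 4×4 matrix with these as rows.
Exactly 3 pivots survive; hence the rank is 3.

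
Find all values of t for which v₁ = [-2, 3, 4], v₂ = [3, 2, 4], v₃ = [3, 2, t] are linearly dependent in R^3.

t = 4

The set is linearly dependent precisely when det[v₁; v₂; v₃] = 0.
Expanding, det = 52 - 13*t.
This vanishes exactly when t = 4.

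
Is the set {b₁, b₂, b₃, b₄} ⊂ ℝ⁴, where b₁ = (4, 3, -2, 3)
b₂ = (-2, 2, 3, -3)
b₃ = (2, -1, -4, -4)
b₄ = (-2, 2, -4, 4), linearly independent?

Row-reduce the matrix whose columns are b₁, b₂, b₃, b₄.
The reduction yields 4 nonzero rows, so the rank is 4.
Since rank = 4 (the number of vectors), the set is linearly independent.

linearly independent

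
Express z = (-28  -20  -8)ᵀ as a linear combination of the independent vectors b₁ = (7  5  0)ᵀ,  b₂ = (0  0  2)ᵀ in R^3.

Since b₁, b₂ are independent, the coefficients expressing z are uniquely determined by a linear system.
Row-reducing the augmented matrix gives the unique coefficients (a₁, a₂) = (-4, -4).

z = -4b₁ - 4b₂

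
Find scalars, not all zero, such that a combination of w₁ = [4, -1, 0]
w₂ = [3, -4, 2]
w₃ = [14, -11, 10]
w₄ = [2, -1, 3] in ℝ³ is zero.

Row-reduce the matrix with w₁, w₂, w₃, w₄ as columns; the null space gives the coefficients.
The free variable yields coefficients (1, 2, -1, 2) (any nonzero multiple also works).

w₁ + 2w₂ - w₃ + 2w₄ = 0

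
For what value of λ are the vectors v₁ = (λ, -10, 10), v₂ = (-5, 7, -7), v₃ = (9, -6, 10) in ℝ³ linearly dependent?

Place the vectors as rows of a 3×3 matrix; dependence ⇔ determinant zero.
Expanding, det = 28*λ - 200.
Solving 28*λ - 200 = 0 yields λ = 50/7.

λ = 50/7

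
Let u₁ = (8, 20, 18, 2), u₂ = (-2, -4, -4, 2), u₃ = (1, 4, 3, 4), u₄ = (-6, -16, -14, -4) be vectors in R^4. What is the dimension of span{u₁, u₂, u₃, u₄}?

Row-reduce the 4×4 matrix with these as rows.
Reduction leaves 2 leading entries, giving rank 2.

dim = 2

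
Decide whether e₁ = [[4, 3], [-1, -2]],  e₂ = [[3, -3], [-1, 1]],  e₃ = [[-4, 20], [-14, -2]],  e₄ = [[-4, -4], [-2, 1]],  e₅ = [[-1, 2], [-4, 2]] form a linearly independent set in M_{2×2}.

Take coordinates with respect to the standard basis {E₁₁, E₁₂, E₂₁, E₂₂}.
There are 5 vectors in a 4-dimensional space, so they cannot be linearly independent.

linearly dependent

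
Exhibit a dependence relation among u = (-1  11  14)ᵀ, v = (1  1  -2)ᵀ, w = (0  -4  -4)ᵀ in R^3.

u + v + 3w = 0

Solve the homogeneous system with u, v, w as columns by row-reducing the coefficient matrix.
The free variable yields coefficients (1, 1, 3) (any nonzero multiple also works).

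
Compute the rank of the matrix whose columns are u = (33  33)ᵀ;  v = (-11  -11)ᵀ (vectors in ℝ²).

1

Apply Gaussian elimination to the matrix whose rows are u, v.
Reduction leaves 1 leading entry, giving rank 1.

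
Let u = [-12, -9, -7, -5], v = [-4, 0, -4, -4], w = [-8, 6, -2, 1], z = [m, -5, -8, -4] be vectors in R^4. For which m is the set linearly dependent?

Place the vectors as rows of a 4×4 matrix; dependence ⇔ determinant zero.
Cofactor expansion gives det = -156*m - 2652.
Setting this to zero gives m = -17.

m = -17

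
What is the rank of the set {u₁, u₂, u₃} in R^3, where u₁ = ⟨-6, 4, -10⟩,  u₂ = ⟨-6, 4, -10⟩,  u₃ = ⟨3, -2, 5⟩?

Row-reduce the 3×3 matrix with these as rows.
Reduction leaves 1 leading entry, giving rank 1.

rank 1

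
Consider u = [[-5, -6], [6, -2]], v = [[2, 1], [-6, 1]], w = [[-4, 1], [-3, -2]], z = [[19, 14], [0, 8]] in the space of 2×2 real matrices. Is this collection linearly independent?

linearly dependent

Write each element as a coordinate vector in ℝ⁴ using {E₁₁, E₁₂, E₂₁, E₂₂}.
Form the 4×4 matrix with these as columns; its determinant is 0.
A zero determinant means the columns are linearly dependent.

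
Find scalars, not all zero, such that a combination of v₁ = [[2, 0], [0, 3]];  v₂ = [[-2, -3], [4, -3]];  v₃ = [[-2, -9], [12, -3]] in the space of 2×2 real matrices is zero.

Take coordinates with respect to {E₁₁, E₁₂, E₂₁, E₂₂}.
Set up α₁v₁ + … + α₃v₃ = 0 and solve the homogeneous system.
A generator of the null space is (2, 3, -1).

2v₁ + 3v₂ - v₃ = 0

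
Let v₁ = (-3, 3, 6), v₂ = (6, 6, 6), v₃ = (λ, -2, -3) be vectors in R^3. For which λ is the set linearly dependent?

λ = 0

The vectors are dependent exactly when the determinant of the matrix with rows v₁, v₂, v₃ vanishes.
The determinant works out to -18*λ.
Setting this to zero gives λ = 0.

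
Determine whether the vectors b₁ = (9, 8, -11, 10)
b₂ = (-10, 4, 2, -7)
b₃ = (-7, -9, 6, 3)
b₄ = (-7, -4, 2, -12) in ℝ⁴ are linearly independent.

Row-reduce the matrix whose columns are b₁, b₂, b₃, b₄.
The reduction yields 4 nonzero rows, so the rank is 4.
Since rank = 4 (the number of vectors), the set is linearly independent.

linearly independent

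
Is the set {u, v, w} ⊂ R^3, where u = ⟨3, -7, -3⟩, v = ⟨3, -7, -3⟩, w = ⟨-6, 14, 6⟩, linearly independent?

linearly dependent

Two of the vectors are equal, giving an immediate dependence.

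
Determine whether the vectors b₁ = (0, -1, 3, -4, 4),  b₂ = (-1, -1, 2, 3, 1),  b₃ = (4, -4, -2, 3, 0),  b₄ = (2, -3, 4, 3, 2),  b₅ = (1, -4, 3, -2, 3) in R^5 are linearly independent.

linearly independent

The matrix [b₁|b₂|b₃|b₄|b₅] has determinant -556.
A nonzero determinant means the columns are linearly independent.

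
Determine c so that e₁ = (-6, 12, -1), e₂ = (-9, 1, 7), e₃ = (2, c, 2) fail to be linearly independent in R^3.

c = -22/3

Place the vectors as rows of a 3×3 matrix; dependence ⇔ determinant zero.
Expanding, det = 51*c + 374.
This vanishes exactly when c = -22/3.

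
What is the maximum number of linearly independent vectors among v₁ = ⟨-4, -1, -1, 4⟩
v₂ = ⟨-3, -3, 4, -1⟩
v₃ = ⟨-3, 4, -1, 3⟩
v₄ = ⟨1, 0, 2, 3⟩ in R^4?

Row-reduce the 4×4 matrix with these as rows.
There are 4 pivot columns, so rank = 4.

4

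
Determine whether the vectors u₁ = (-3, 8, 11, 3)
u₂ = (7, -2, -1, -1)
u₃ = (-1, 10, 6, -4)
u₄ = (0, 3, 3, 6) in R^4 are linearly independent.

Row-reduce the matrix whose columns are u₁, u₂, u₃, u₄.
The reduction yields 4 nonzero rows, so the rank is 4.
Since rank = 4 (the number of vectors), the set is linearly independent.

linearly independent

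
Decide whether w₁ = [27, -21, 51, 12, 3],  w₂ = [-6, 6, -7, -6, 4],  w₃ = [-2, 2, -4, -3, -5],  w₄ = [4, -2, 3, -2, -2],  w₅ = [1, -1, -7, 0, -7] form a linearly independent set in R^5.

Form the 5×5 matrix with these as columns; its determinant is 0.
A zero determinant means the columns are linearly dependent.

linearly dependent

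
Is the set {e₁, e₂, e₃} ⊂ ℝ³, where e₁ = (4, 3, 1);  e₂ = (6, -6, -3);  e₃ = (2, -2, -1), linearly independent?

Place the vectors as rows of a 3×3 matrix and reduce to echelon form.
The reduction yields 2 nonzero rows, so the rank is 2.
Since rank 2 < 3, the set is linearly dependent.

linearly dependent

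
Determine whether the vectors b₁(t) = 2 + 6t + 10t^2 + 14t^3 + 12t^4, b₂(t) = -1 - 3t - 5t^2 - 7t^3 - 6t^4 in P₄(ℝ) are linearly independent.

Write each element as a coordinate vector in ℝ⁵ using {1, t, …, t^4}.
One vector is a scalar multiple of another, so the set is dependent.

linearly dependent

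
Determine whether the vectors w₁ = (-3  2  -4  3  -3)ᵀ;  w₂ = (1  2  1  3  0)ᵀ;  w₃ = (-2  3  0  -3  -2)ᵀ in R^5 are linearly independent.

Row-reduce the matrix whose columns are w₁, w₂, w₃.
The reduction yields 3 nonzero rows, so the rank is 3.
Since rank = 3 (the number of vectors), the set is linearly independent.

linearly independent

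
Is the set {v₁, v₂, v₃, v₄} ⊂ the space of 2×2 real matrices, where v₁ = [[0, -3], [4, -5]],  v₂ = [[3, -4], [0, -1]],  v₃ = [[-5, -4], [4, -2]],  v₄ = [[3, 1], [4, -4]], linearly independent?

Write each element as a coordinate vector in ℝ⁴ using {E₁₁, E₁₂, E₂₁, E₂₂}.
Form the 4×4 matrix with these as columns; its determinant is -312.
A nonzero determinant means the columns are linearly independent.

linearly independent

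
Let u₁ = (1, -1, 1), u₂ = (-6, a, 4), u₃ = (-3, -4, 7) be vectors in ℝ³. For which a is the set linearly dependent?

The vectors are dependent exactly when the determinant of the matrix with rows u₁, u₂, u₃ vanishes.
Expanding, det = 10*a + 10.
This vanishes exactly when a = -1.

a = -1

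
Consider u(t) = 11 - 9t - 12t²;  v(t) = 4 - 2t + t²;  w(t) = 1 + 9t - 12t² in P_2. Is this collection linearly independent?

linearly independent

Write each element as a coordinate vector in ℝ³ using {1, t, t²}.
Row-reduce the matrix whose columns are u, v, w.
The reduction yields 3 nonzero rows, so the rank is 3.
Since rank = 3 (the number of vectors), the set is linearly independent.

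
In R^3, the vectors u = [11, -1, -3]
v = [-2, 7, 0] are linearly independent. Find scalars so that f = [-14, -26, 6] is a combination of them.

Since u, v are independent, the coefficients expressing f are uniquely determined by a linear system.
Row-reducing the augmented matrix gives the unique coefficients (α₁, α₂) = (-2, -4).

f = -2u - 4v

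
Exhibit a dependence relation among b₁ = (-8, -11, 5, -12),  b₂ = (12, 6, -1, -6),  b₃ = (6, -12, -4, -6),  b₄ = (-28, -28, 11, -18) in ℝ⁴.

Set up α₁b₁ + … + α₄b₄ = 0 and solve the homogeneous system.
A generator of the null space is (2, -1, 0, -1).

2b₁ - b₂ - b₄ = 0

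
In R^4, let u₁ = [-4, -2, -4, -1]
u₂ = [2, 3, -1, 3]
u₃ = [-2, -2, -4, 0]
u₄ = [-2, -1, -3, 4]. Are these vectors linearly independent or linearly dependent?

linearly independent

Place the vectors as rows of a 4×4 matrix and reduce to echelon form.
The reduction yields 4 nonzero rows, so the rank is 4.
Since rank = 4 (the number of vectors), the set is linearly independent.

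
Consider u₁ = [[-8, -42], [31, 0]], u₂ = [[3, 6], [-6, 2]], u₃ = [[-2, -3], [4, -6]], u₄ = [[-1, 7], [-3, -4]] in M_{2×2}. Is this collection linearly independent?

linearly dependent

Take coordinates with respect to the standard basis {E₁₁, E₁₂, E₂₁, E₂₂}.
Form the 4×4 matrix with these as columns; its determinant is 0.
A zero determinant means the columns are linearly dependent.
Indeed u₁ + 3u₂ - u₃ + 3u₄ = 0.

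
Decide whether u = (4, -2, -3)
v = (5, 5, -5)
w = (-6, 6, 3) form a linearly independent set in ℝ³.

linearly independent

Form the 3×3 matrix with these as columns; its determinant is -30.
A nonzero determinant means the columns are linearly independent.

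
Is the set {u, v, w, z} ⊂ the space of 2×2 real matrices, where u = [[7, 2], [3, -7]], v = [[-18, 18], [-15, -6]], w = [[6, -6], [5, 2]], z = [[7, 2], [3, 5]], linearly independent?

Take coordinates with respect to the standard basis {E₁₁, E₁₂, E₂₁, E₂₂}.
One vector is a scalar multiple of another, so the set is dependent.

linearly dependent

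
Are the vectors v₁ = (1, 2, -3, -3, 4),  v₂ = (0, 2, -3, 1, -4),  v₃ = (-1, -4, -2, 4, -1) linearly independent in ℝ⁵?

linearly independent

Place the vectors as rows of a 3×5 matrix and reduce to echelon form.
The reduction yields 3 nonzero rows, so the rank is 3.
Since rank = 3 (the number of vectors), the set is linearly independent.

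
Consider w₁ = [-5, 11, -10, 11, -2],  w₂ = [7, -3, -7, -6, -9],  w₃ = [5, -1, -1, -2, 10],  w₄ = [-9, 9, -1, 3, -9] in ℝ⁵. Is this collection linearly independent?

linearly independent

Place the vectors as rows of a 4×5 matrix and reduce to echelon form.
The reduction yields 4 nonzero rows, so the rank is 4.
Since rank = 4 (the number of vectors), the set is linearly independent.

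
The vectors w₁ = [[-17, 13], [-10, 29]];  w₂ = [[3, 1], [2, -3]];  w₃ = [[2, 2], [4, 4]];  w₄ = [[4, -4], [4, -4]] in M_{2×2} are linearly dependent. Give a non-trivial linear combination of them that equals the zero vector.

Write each element as a vector in ℝ⁴ using {E₁₁, E₁₂, E₂₁, E₂₂}.
Solve the homogeneous system with w₁, w₂, w₃, w₄ as columns by row-reducing the coefficient matrix.
One solution (up to scaling) is (1, 3, -2, 3).

w₁ + 3w₂ - 2w₃ + 3w₄ = 0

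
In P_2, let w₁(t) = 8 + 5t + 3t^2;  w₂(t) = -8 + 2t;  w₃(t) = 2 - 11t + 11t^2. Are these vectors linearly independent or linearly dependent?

Take coordinates with respect to the standard basis {1, t, t^2}.
Place the vectors as rows of a 3×3 matrix and reduce to echelon form.
The reduction yields 3 nonzero rows, so the rank is 3.
Since rank = 3 (the number of vectors), the set is linearly independent.

linearly independent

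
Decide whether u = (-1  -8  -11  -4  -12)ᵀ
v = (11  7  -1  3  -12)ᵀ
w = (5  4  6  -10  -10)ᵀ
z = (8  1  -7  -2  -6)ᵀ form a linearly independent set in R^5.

Row-reduce the matrix whose columns are u, v, w, z.
The reduction yields 4 nonzero rows, so the rank is 4.
Since rank = 4 (the number of vectors), the set is linearly independent.

linearly independent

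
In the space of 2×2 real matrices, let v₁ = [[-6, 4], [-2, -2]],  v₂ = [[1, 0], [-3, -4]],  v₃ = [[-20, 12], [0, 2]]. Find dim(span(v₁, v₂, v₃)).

Pass to coordinate vectors with respect to the basis {E₁₁, E₁₂, E₂₁, E₂₂}.
Put the 4×3 matrix [v₁|v₂|v₃] into echelon form.
Exactly 2 pivots survive; hence the rank is 2.

dim = 2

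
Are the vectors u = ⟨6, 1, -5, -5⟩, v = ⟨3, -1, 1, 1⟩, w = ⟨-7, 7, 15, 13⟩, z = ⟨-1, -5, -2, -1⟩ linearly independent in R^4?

linearly dependent

Form the 4×4 matrix with these as columns; its determinant is 0.
A zero determinant means the columns are linearly dependent.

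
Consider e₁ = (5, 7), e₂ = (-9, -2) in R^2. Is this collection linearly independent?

linearly independent

Row-reduce the matrix whose columns are e₁, e₂.
The reduction yields 2 nonzero rows, so the rank is 2.
Since rank = 2 (the number of vectors), the set is linearly independent.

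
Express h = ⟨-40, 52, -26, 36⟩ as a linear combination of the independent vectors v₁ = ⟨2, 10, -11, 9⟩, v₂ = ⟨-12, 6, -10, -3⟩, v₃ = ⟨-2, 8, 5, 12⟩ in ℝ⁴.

Since v₁, v₂, v₃ are independent, the coefficients expressing h are uniquely determined by a linear system.
Row-reducing the augmented matrix gives the unique coefficients (a₁, a₂, a₃) = (1, 3, 3).

h = v₁ + 3v₂ + 3v₃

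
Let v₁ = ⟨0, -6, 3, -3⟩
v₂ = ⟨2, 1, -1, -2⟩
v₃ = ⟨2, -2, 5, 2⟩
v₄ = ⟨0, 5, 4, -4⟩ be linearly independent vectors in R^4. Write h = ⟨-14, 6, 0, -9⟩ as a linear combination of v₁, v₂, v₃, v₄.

Write h = a₁v₁ + … + a₄v₄ and equate components.
Row-reducing the augmented matrix gives the unique coefficients (a₁, …, a₄) = (1, -4, -3, 2).

h = v₁ - 4v₂ - 3v₃ + 2v₄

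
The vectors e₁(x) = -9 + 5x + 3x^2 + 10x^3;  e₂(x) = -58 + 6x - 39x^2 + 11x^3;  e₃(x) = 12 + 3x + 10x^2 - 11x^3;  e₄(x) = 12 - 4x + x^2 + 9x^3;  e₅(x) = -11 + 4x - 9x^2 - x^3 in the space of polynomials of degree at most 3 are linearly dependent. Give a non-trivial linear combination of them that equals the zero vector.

e₂ + 2e₃ + e₄ - 2e₅ = 0

Pass to coordinate vectors relative to the basis {1, x, …, x^3}.
Write the vectors as columns of a matrix and find a nonzero vector in its null space.
One solution (up to scaling) is (0, 1, 2, 1, -2).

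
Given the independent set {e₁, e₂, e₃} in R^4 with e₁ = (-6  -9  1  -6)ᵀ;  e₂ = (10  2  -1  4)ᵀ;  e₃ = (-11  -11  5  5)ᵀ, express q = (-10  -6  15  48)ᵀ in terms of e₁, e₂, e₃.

q = -4e₁ + e₂ + 4e₃

Write q = a₁e₁ + … + a₃e₃ and equate components.
Row-reducing the augmented matrix gives the unique coefficients (a₁, a₂, a₃) = (-4, 1, 4).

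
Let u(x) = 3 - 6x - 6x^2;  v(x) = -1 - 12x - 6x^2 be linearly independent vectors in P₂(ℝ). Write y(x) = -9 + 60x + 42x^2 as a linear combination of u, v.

y = -4u - 3v

Identify each element with its coordinate vector in ℝ³ via {1, x, x^2}.
Since u, v are independent, the coefficients expressing y are uniquely determined by a linear system.
Back-substitution yields (c₁, c₂) = (-4, -3).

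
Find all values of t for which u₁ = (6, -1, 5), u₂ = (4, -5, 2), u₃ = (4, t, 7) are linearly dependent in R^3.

t = 45/4

Dependence holds iff the 3×3 matrix [u₁ u₂ u₃] is singular.
The determinant works out to 8*t - 90.
This vanishes exactly when t = 45/4.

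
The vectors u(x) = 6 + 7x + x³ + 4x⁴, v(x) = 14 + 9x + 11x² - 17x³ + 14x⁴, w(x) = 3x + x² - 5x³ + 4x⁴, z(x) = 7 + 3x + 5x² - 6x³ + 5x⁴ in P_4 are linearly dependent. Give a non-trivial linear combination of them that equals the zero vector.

v - w - 2z = 0

Pass to coordinate vectors relative to the basis {1, x, …, x⁴}.
Set up α₁u + … + α₄z = 0 and solve the homogeneous system.
The free variable yields coefficients (0, 1, -1, -2) (any nonzero multiple also works).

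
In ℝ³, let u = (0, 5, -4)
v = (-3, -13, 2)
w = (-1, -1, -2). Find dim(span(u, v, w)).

Put the 3×3 matrix [u|v|w] into echelon form.
There are 2 pivot columns, so rank = 2.

2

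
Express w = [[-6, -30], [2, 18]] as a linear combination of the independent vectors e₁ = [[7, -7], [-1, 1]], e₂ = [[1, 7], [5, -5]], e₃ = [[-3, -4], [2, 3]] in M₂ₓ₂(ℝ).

w = e₁ - e₂ + 4e₃

Take coordinate vectors relative to {E₁₁, E₁₂, E₂₁, E₂₂}.
Write w = c₁e₁ + … + c₃e₃ and equate components.
Row-reducing the augmented matrix gives the unique coefficients (c₁, c₂, c₃) = (1, -1, 4).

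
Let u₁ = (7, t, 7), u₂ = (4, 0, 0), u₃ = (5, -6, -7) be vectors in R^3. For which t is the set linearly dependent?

Dependence holds iff the 3×3 matrix [u₁ u₂ u₃] is singular.
Cofactor expansion gives det = 28*t - 168.
Setting this to zero gives t = 6.

t = 6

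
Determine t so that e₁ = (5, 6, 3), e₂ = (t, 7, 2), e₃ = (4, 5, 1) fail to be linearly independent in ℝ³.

The vectors are dependent exactly when the determinant of the matrix with rows e₁, e₂, e₃ vanishes.
Expanding, det = 9*t - 51.
Setting this to zero gives t = 17/3.

t = 17/3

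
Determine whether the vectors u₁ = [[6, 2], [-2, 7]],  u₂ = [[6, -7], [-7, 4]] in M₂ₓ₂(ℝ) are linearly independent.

Write each element as a coordinate vector in ℝ⁴ using {E₁₁, E₁₂, E₂₁, E₂₂}.
Place the vectors as rows of a 2×4 matrix and reduce to echelon form.
The reduction yields 2 nonzero rows, so the rank is 2.
Since rank = 2 (the number of vectors), the set is linearly independent.

linearly independent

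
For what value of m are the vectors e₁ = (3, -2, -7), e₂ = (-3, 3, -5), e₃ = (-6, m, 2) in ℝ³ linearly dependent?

m = 5

Dependence holds iff the 3×3 matrix [e₁ e₂ e₃] is singular.
Expanding, det = 36*m - 180.
This vanishes exactly when m = 5.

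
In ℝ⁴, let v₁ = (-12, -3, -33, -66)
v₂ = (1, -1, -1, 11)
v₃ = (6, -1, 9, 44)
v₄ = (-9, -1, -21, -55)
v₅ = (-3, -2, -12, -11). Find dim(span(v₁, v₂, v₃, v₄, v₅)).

2

Apply Gaussian elimination to the matrix whose rows are v₁, v₂, v₃, v₄, v₅.
The echelon form has 2 nonzero rows, so the rank is 2.
(With 5 elements in a 4-dimensional space the rank is at most 4.)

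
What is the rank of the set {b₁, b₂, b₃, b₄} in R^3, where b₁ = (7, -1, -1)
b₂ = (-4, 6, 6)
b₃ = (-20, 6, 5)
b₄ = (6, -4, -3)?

rank 3

Apply Gaussian elimination to the matrix whose rows are b₁, b₂, b₃, b₄.
Reduction leaves 3 leading entries, giving rank 3.
(With 4 elements in a 3-dimensional space the rank is at most 3.)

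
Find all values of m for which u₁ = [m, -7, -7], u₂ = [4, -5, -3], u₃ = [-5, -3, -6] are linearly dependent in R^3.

Place the vectors as rows of a 3×3 matrix; dependence ⇔ determinant zero.
Cofactor expansion gives det = 21*m - 14.
Setting this to zero gives m = 2/3.

m = 2/3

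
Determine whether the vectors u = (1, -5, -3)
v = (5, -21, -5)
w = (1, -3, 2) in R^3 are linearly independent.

Form the 3×3 matrix with these as columns; its determinant is 0.
A zero determinant means the columns are linearly dependent.
Indeed 3u - v + 2w = 0.

linearly dependent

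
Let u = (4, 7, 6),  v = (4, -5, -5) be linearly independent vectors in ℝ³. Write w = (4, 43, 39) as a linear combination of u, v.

Solve the system with u, v as columns and w as the right-hand side.
The system has the unique solution (c₁, c₂) = (4, -3).

w = 4u - 3v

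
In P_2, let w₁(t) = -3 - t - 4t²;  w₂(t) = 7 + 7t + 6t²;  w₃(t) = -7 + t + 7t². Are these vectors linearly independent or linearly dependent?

linearly independent

Take coordinates with respect to the standard basis {1, t, t²}.
Form the 3×3 matrix with these as columns; its determinant is -262.
A nonzero determinant means the columns are linearly independent.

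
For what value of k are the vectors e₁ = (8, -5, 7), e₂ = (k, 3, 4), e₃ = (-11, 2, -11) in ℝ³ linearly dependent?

k = 3

Dependence holds iff the 3×3 matrix [e₁ e₂ e₃] is singular.
Expanding, det = 123 - 41*k.
This vanishes exactly when k = 3.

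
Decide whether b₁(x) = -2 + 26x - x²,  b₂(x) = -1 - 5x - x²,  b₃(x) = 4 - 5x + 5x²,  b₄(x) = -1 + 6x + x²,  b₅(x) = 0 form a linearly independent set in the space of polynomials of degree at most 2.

linearly dependent

Write each element as a coordinate vector in ℝ³ using {1, x, x²}.
There are 5 vectors in a 3-dimensional space, so they cannot be linearly independent.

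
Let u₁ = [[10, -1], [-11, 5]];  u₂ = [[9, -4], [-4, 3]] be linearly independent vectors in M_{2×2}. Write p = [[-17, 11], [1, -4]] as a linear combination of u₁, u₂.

p = u₁ - 3u₂

Take coordinate vectors relative to {E₁₁, E₁₂, E₂₁, E₂₂}.
Solve the system with u₁, u₂ as columns and p as the right-hand side.
Back-substitution yields (a₁, a₂) = (1, -3).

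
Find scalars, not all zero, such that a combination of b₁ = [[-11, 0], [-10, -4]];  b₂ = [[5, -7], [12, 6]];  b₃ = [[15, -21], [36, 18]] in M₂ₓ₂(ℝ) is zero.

3b₂ - b₃ = 0

Write each element as a vector in ℝ⁴ using {E₁₁, E₁₂, E₂₁, E₂₂}.
Row-reduce the matrix with b₁, b₂, b₃ as columns; the null space gives the coefficients.
The free variable yields coefficients (0, 3, -1) (any nonzero multiple also works).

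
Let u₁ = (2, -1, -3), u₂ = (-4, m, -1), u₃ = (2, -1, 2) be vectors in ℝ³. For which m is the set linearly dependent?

m = 2

Place the vectors as rows of a 3×3 matrix; dependence ⇔ determinant zero.
Expanding, det = 10*m - 20.
This vanishes exactly when m = 2.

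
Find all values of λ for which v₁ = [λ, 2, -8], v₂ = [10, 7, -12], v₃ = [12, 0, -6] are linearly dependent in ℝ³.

Dependence holds iff the 3×3 matrix [v₁ v₂ v₃] is singular.
The determinant works out to 504 - 42*λ.
Solving 504 - 42*λ = 0 yields λ = 12.

λ = 12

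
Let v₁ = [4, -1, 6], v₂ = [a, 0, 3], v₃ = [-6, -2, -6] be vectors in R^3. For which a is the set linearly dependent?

a = 7/3

The set is linearly dependent precisely when det[v₁; v₂; v₃] = 0.
Expanding, det = 42 - 18*a.
Solving 42 - 18*a = 0 yields a = 7/3.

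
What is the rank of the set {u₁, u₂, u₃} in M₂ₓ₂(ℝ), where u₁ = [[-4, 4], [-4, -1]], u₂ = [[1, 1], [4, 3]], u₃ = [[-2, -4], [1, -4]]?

Pass to coordinate vectors with respect to the basis {E₁₁, E₁₂, E₂₁, E₂₂}.
Row-reduce the 3×4 matrix with these as rows.
Reduction leaves 3 leading entries, giving rank 3.

3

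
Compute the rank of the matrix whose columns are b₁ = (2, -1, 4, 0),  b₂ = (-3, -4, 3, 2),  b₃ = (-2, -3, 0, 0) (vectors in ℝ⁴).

rank 3

Form the matrix with b₁, b₂, b₃ as columns and reduce.
The echelon form has 3 nonzero rows, so the rank is 3.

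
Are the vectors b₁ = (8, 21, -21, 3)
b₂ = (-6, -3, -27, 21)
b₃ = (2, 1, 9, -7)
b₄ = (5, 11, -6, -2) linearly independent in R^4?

Form the 4×4 matrix with these as columns; its determinant is 0.
A zero determinant means the columns are linearly dependent.
Indeed b₂ + 3b₃ = 0.

linearly dependent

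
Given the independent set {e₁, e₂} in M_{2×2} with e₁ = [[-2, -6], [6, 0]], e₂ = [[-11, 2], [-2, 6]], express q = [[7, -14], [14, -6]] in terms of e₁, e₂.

Take coordinate vectors relative to {E₁₁, E₁₂, E₂₁, E₂₂}.
Set up the augmented matrix [e₁ | e₂ | q] and row-reduce.
Back-substitution yields (c₁, c₂) = (2, -1).

q = 2e₁ - e₂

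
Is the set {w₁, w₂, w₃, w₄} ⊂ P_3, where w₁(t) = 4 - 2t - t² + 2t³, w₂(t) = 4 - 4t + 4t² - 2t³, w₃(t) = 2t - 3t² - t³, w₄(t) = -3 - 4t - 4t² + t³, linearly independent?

linearly independent

Take coordinates with respect to the standard basis {1, t, …, t³}.
Form the 4×4 matrix with these as columns; its determinant is 524.
A nonzero determinant means the columns are linearly independent.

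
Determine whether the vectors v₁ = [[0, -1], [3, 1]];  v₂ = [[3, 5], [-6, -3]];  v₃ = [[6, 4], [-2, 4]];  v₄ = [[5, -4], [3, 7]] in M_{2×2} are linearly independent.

linearly independent

Take coordinates with respect to the standard basis {E₁₁, E₁₂, E₂₁, E₂₂}.
The matrix [v₁|v₂|v₃|v₄] has determinant 296.
A nonzero determinant means the columns are linearly independent.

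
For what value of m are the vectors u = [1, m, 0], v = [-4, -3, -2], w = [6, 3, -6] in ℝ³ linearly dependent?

Dependence holds iff the 3×3 matrix [u v w] is singular.
Cofactor expansion gives det = 24 - 36*m.
Setting this to zero gives m = 2/3.

m = 2/3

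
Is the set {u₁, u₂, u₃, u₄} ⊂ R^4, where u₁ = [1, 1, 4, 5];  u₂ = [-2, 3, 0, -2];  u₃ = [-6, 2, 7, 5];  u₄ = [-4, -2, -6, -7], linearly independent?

linearly independent

Row-reduce the matrix whose columns are u₁, u₂, u₃, u₄.
The reduction yields 4 nonzero rows, so the rank is 4.
Since rank = 4 (the number of vectors), the set is linearly independent.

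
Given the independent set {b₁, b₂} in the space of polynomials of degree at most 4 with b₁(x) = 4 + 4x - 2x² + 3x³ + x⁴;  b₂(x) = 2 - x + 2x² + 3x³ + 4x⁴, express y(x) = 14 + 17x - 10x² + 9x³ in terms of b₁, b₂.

y = 4b₁ - b₂

Take coordinate vectors relative to {1, x, …, x⁴}.
Since b₁, b₂ are independent, the coefficients expressing y are uniquely determined by a linear system.
Row-reducing the augmented matrix gives the unique coefficients (a₁, a₂) = (4, -1).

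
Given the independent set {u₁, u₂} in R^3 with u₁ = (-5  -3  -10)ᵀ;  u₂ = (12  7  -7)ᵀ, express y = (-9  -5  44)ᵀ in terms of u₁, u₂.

Set up the augmented matrix [u₁ | u₂ | y] and row-reduce.
Row-reducing the augmented matrix gives the unique coefficients (c₁, c₂) = (-3, -2).

y = -3u₁ - 2u₂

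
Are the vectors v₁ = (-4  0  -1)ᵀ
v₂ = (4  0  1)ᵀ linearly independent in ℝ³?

linearly dependent

Row-reduce the matrix whose columns are v₁, v₂.
The reduction yields 1 nonzero row, so the rank is 1.
Since rank 1 < 2, the set is linearly dependent.
Indeed v₁ + v₂ = 0.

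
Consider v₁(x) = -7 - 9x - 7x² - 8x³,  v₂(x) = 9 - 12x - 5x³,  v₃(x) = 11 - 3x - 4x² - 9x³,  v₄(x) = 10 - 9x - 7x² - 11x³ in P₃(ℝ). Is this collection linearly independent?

linearly independent

Write each element as a coordinate vector in ℝ⁴ using {1, x, …, x³}.
Form the 4×4 matrix with these as columns; its determinant is -3414.
A nonzero determinant means the columns are linearly independent.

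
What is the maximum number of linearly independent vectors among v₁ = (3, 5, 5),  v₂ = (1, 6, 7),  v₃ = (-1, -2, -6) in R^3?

3

Row-reduce the 3×3 matrix with these as rows.
Reduction leaves 3 leading entries, giving rank 3.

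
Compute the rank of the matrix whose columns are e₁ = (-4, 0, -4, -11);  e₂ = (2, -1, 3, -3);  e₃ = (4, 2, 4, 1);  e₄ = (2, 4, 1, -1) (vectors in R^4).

3

Row-reduce the 4×4 matrix with these as rows.
There are 3 pivot columns, so rank = 3.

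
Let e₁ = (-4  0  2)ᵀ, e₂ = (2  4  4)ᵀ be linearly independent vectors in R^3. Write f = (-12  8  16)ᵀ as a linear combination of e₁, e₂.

f = 4e₁ + 2e₂

Solve the system with e₁, e₂ as columns and f as the right-hand side.
Back-substitution yields (c₁, c₂) = (4, 2).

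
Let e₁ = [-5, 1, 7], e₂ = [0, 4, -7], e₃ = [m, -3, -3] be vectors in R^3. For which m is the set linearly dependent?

The set is linearly dependent precisely when det[e₁; e₂; e₃] = 0.
Expanding, det = 165 - 35*m.
This vanishes exactly when m = 33/7.

m = 33/7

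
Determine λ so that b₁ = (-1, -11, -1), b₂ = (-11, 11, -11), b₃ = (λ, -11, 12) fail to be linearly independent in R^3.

λ = 12

Place the vectors as rows of a 3×3 matrix; dependence ⇔ determinant zero.
Cofactor expansion gives det = 132*λ - 1584.
This vanishes exactly when λ = 12.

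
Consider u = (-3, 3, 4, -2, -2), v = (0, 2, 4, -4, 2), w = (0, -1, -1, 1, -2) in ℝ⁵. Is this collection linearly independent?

Row-reduce the matrix whose columns are u, v, w.
The reduction yields 3 nonzero rows, so the rank is 3.
Since rank = 3 (the number of vectors), the set is linearly independent.

linearly independent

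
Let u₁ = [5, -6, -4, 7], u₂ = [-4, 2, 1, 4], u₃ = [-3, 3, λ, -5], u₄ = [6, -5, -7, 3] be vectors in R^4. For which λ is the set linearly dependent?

The set is linearly dependent precisely when det[u₁; u₂; u₃; u₄] = 0.
The determinant works out to 215 - 30*λ.
Setting this to zero gives λ = 43/6.

λ = 43/6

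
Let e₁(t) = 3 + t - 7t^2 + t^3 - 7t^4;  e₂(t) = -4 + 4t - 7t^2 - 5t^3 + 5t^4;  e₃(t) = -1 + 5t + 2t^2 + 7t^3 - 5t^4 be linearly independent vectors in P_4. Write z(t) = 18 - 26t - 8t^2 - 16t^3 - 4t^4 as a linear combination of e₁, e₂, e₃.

z = 2e₁ - 2e₂ - 4e₃

Work in coordinates with respect to the standard basis {1, t, …, t^4}.
Since e₁, e₂, e₃ are independent, the coefficients expressing z are uniquely determined by a linear system.
Row-reducing the augmented matrix gives the unique coefficients (c₁, c₂, c₃) = (2, -2, -4).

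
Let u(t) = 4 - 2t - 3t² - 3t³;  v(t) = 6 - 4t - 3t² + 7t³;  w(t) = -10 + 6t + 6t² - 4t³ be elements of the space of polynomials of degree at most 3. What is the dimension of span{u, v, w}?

Pass to coordinate vectors with respect to the basis {1, t, …, t³}.
Form the matrix with u, v, w as columns and reduce.
Reduction leaves 2 leading entries, giving rank 2.

2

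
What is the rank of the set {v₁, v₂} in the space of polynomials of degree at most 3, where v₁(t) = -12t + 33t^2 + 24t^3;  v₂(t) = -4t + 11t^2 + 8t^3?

1

Represent each element by its coordinate vector in ℝ⁴.
Form the matrix with v₁, v₂ as columns and reduce.
The echelon form has 1 nonzero row, so the rank is 1.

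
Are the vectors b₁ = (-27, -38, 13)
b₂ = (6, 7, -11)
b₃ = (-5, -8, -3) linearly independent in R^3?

linearly dependent

Place the vectors as rows of a 3×3 matrix and reduce to echelon form.
The reduction yields 2 nonzero rows, so the rank is 2.
Since rank 2 < 3, the set is linearly dependent.
Indeed b₁ + 2b₂ - 3b₃ = 0.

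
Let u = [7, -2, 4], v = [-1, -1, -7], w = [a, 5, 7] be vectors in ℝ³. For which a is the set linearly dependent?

a = -9

The set is linearly dependent precisely when det[u; v; w] = 0.
Cofactor expansion gives det = 18*a + 162.
Setting this to zero gives a = -9.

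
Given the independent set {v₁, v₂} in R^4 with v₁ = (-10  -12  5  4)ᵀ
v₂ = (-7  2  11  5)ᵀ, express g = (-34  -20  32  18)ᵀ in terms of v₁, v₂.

g = 2v₁ + 2v₂

Solve the system with v₁, v₂ as columns and g as the right-hand side.
Row-reducing the augmented matrix gives the unique coefficients (c₁, c₂) = (2, 2).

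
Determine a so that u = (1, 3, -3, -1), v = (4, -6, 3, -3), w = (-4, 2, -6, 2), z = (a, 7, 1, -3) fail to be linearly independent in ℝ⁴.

The vectors are dependent exactly when the determinant of the matrix with rows u, v, w, z vanishes.
Expanding, det = 84*a - 448.
Setting this to zero gives a = 16/3.

a = 16/3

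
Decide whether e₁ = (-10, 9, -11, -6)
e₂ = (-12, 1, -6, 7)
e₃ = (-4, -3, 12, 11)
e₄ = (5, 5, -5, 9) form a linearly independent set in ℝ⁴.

The matrix [e₁|e₂|e₃|e₄] has determinant 23698.
A nonzero determinant means the columns are linearly independent.

linearly independent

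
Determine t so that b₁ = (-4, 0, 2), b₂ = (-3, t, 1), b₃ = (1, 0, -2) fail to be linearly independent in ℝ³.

t = 0

Dependence holds iff the 3×3 matrix [b₁ b₂ b₃] is singular.
Cofactor expansion gives det = 6*t.
Setting this to zero gives t = 0.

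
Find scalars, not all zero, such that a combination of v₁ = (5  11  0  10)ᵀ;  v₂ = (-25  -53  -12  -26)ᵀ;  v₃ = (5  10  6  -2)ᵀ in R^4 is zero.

3v₁ + v₂ + 2v₃ = 0

Write the vectors as columns of a matrix and find a nonzero vector in its null space.
A generator of the null space is (3, 1, 2).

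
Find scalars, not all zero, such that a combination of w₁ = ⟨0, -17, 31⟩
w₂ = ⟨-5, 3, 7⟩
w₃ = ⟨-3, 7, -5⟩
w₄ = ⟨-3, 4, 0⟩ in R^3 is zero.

w₁ - 3w₂ + 2w₃ + 3w₄ = 0

Write the vectors as columns of a matrix and find a nonzero vector in its null space.
A generator of the null space is (1, -3, 2, 3).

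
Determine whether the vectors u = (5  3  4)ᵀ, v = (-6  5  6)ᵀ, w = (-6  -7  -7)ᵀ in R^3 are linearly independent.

The matrix [u|v|w] has determinant 89.
A nonzero determinant means the columns are linearly independent.

linearly independent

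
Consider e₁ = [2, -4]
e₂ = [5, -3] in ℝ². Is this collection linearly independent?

linearly independent

The matrix [e₁|e₂] has determinant 14.
A nonzero determinant means the columns are linearly independent.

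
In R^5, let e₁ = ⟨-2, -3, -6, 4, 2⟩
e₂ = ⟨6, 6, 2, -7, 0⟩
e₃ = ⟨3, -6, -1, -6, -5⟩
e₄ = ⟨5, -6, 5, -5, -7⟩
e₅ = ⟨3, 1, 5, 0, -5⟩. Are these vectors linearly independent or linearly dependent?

Row-reduce the matrix whose columns are e₁, e₂, e₃, e₄, e₅.
The reduction yields 5 nonzero rows, so the rank is 5.
Since rank = 5 (the number of vectors), the set is linearly independent.

linearly independent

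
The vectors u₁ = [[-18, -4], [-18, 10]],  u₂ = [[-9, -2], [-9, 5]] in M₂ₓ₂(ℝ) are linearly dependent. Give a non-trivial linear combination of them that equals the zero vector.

Write each element as a vector in ℝ⁴ using {E₁₁, E₁₂, E₂₁, E₂₂}.
Set up α₁u₁ + α₂u₂ = 0 and solve the homogeneous system.
One solution (up to scaling) is (1, -2).

u₁ - 2u₂ = 0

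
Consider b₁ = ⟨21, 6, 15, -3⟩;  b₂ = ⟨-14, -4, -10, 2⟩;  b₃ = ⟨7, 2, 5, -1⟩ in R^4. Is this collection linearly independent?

linearly dependent

Row-reduce the matrix whose columns are b₁, b₂, b₃.
The reduction yields 1 nonzero row, so the rank is 1.
Since rank 1 < 3, the set is linearly dependent.
Indeed 2b₁ + 3b₂ = 0.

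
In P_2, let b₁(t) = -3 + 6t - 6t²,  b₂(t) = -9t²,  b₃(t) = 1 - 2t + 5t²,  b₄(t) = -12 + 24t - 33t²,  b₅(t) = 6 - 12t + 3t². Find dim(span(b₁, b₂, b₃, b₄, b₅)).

Use coordinates relative to {1, t, t²}.
Row-reduce the 5×3 matrix with these as rows.
There are 2 pivot columns, so rank = 2.
(With 5 elements in a 3-dimensional space the rank is at most 3.)

dim = 2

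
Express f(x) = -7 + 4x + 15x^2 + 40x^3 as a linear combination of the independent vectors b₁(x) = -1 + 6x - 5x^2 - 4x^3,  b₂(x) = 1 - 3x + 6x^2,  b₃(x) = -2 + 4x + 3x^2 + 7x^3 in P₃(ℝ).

Work in coordinates with respect to the standard basis {1, x, …, x^3}.
Write f = α₁b₁ + … + α₃b₃ and equate components.
Back-substitution yields (α₁, α₂, α₃) = (-3, -2, 4).

f = -3b₁ - 2b₂ + 4b₃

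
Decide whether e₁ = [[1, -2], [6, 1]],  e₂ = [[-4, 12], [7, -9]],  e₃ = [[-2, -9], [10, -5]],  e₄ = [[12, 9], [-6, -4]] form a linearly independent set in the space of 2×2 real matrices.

linearly independent

Take coordinates with respect to the standard basis {E₁₁, E₁₂, E₂₁, E₂₂}.
Place the vectors as rows of a 4×4 matrix and reduce to echelon form.
The reduction yields 4 nonzero rows, so the rank is 4.
Since rank = 4 (the number of vectors), the set is linearly independent.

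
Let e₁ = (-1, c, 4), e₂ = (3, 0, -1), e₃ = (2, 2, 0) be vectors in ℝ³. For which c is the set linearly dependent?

The set is linearly dependent precisely when det[e₁; e₂; e₃] = 0.
Cofactor expansion gives det = 22 - 2*c.
Setting this to zero gives c = 11.

c = 11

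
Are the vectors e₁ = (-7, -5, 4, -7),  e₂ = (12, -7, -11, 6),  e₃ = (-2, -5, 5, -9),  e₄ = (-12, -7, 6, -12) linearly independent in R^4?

linearly independent

Place the vectors as rows of a 4×4 matrix and reduce to echelon form.
The reduction yields 4 nonzero rows, so the rank is 4.
Since rank = 4 (the number of vectors), the set is linearly independent.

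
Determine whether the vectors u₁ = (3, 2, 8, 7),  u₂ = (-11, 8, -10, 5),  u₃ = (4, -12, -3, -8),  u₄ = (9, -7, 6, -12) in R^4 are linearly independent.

The matrix [u₁|u₂|u₃|u₄] has determinant -666.
A nonzero determinant means the columns are linearly independent.

linearly independent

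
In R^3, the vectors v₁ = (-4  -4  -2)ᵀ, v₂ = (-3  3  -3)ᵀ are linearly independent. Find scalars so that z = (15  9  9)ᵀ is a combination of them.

Since v₁, v₂ are independent, the coefficients expressing z are uniquely determined by a linear system.
Back-substitution yields (c₁, c₂) = (-3, -1).

z = -3v₁ - v₂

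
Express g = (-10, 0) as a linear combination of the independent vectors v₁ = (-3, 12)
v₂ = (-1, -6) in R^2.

g = 2v₁ + 4v₂

Solve the system with v₁, v₂ as columns and g as the right-hand side.
Back-substitution yields (a₁, a₂) = (2, 4).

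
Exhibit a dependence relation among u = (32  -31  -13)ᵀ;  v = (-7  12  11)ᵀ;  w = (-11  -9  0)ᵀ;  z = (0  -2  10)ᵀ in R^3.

u + 3v + w - 2z = 0

Set up α₁u + … + α₄z = 0 and solve the homogeneous system.
One solution (up to scaling) is (1, 3, 1, -2).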